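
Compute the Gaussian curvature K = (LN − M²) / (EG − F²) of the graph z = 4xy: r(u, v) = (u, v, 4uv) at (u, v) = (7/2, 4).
K = -16/205209

Coefficients of the first fundamental form: E = 16*v^2 + 1, F = 16*u*v, G = 16*u^2 + 1.
Coefficients of the second fundamental form: L = 0, M = 4/sqrt(16*u^2 + 16*v^2 + 1), N = 0.
Assemble K = (LN − M²)/(EG − F²) = -16/(256*u^4 + 512*u^2*v^2 + 32*u^2 + 256*v^4 + 32*v^2 + 1). At (u, v) = (7/2, 4): K = -16/205209.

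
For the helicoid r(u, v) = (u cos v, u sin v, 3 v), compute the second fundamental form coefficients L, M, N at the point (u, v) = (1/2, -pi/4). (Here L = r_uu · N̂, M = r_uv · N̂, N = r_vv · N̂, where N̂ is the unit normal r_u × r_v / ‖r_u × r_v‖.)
L = 0;  M = -6*sqrt(37)/37;  N = 0

Compute the unit normal N̂(u, v) = (3*sin(v)/sqrt(u^2 + 9), -3*cos(v)/sqrt(u^2 + 9), u/sqrt(u^2 + 9)), and the second partials r_uu, r_uv, r_vv. Take dot products:
  L(u, v) = r_uu · N̂ = 0,
  M(u, v) = r_uv · N̂ = -3/sqrt(u^2 + 9),
  N(u, v) = r_vv · N̂ = 0.
Evaluating at (u, v) = (1/2, -pi/4):
  L = 0, M = -6*sqrt(37)/37, N = 0.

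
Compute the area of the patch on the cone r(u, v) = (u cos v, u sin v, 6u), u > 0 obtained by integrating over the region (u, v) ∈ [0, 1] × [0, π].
Area = sqrt(37)*pi/2

Area = ∫∫ √(EG − F²) du dv with √(EG − F²) = sqrt(37)*Abs(u). Integrating over [0, 1] × [0, π] gives sqrt(37)*pi/2.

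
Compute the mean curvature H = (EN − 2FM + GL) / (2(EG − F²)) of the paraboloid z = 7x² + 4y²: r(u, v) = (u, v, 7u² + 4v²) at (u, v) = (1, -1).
H = 1243*sqrt(29)/22707

With E = 196*u^2 + 1, F = 112*u*v, G = 64*v^2 + 1, L = 14/sqrt(196*u^2 + 64*v^2 + 1), M = 0, N = 8/sqrt(196*u^2 + 64*v^2 + 1), assemble
  H = (EN − 2FM + GL) / (2(EG − F²)) = (784*u^2 + 448*v^2 + 11)/(196*u^2 + 64*v^2 + 1)^(3/2).
At (u, v) = (1, -1): H = 1243*sqrt(29)/22707.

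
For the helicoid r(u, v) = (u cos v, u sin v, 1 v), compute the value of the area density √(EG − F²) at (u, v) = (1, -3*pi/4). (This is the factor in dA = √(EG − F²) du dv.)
√(EG − F²)|_{(1, -3*pi/4)} = sqrt(2)

E = 1, F = 0, G = u^2 + 1, so EG − F² = u^2 + 1. Taking the positive square root: √(EG − F²) = sqrt(u^2 + 1). At (u, v) = (1, -3*pi/4): sqrt(2).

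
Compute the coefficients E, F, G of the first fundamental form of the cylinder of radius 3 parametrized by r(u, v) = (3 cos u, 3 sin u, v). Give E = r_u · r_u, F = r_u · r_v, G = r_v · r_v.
E = 9;  F = 0;  G = 1

Compute partials: r_u = (-3*sin(u), 3*cos(u), 0), r_v = (0, 0, 1). Then
  E = r_u · r_u = 9,
  F = r_u · r_v = 0,
  G = r_v · r_v = 1.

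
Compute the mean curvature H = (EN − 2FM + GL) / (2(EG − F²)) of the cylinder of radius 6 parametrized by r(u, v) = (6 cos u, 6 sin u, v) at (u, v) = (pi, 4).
H = -1/12

With E = 36, F = 0, G = 1, L = -6, M = 0, N = 0, assemble
  H = (EN − 2FM + GL) / (2(EG − F²)) = -1/12.
At (u, v) = (pi, 4): H = -1/12.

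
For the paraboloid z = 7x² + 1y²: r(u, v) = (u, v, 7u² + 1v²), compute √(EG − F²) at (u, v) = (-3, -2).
√(EG − F²)|_{(-3, -2)} = sqrt(1781)

E = 196*u^2 + 1, F = 28*u*v, G = 4*v^2 + 1; EG − F² = 196*u^2 + 4*v^2 + 1; √(EG − F²) = sqrt(196*u^2 + 4*v^2 + 1). At the given point: sqrt(1781).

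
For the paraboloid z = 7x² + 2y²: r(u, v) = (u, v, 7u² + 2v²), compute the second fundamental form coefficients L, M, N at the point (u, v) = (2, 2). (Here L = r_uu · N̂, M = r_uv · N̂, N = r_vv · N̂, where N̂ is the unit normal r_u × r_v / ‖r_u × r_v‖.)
L = 14*sqrt(849)/849;  M = 0;  N = 4*sqrt(849)/849

Compute the unit normal N̂(u, v) = (-14*u/sqrt(196*u^2 + 16*v^2 + 1), -4*v/sqrt(196*u^2 + 16*v^2 + 1), 1/sqrt(196*u^2 + 16*v^2 + 1)), and the second partials r_uu, r_uv, r_vv. Take dot products:
  L(u, v) = r_uu · N̂ = 14/sqrt(196*u^2 + 16*v^2 + 1),
  M(u, v) = r_uv · N̂ = 0,
  N(u, v) = r_vv · N̂ = 4/sqrt(196*u^2 + 16*v^2 + 1).
Evaluating at (u, v) = (2, 2):
  L = 14*sqrt(849)/849, M = 0, N = 4*sqrt(849)/849.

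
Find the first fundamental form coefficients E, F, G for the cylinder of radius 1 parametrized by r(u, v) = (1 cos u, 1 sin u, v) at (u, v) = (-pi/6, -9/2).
E = 1;  F = 0;  G = 1

Partials: r_u = (-sin(u), cos(u), 0), r_v = (0, 0, 1). As functions of (u, v):
  E = r_u · r_u = 1,
  F = r_u · r_v = 0,
  G = r_v · r_v = 1.
Evaluating at (u, v) = (-pi/6, -9/2): E = 1, F = 0, G = 1.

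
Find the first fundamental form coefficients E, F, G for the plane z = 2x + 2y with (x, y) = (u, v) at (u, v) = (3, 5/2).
E = 5;  F = 4;  G = 5

Partials: r_u = (1, 0, 2), r_v = (0, 1, 2). As functions of (u, v):
  E = r_u · r_u = 5,
  F = r_u · r_v = 4,
  G = r_v · r_v = 5.
Evaluating at (u, v) = (3, 5/2): E = 5, F = 4, G = 5.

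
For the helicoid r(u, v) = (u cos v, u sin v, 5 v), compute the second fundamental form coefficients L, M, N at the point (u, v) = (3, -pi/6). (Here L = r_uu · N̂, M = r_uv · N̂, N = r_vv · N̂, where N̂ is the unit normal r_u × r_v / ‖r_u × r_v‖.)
L = 0;  M = -5*sqrt(34)/34;  N = 0

Compute the unit normal N̂(u, v) = (5*sin(v)/sqrt(u^2 + 25), -5*cos(v)/sqrt(u^2 + 25), u/sqrt(u^2 + 25)), and the second partials r_uu, r_uv, r_vv. Take dot products:
  L(u, v) = r_uu · N̂ = 0,
  M(u, v) = r_uv · N̂ = -5/sqrt(u^2 + 25),
  N(u, v) = r_vv · N̂ = 0.
Evaluating at (u, v) = (3, -pi/6):
  L = 0, M = -5*sqrt(34)/34, N = 0.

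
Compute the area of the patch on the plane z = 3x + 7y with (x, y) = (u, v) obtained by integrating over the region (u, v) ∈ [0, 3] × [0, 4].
Area = 12*sqrt(59)

Area = ∫∫ √(EG − F²) du dv with √(EG − F²) = sqrt(59). Integrating over [0, 3] × [0, 4] gives 12*sqrt(59).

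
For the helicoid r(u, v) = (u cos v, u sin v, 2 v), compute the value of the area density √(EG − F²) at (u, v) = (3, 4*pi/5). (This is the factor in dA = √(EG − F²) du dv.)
√(EG − F²)|_{(3, 4*pi/5)} = sqrt(13)

E = 1, F = 0, G = u^2 + 4, so EG − F² = u^2 + 4. Taking the positive square root: √(EG − F²) = sqrt(u^2 + 4). At (u, v) = (3, 4*pi/5): sqrt(13).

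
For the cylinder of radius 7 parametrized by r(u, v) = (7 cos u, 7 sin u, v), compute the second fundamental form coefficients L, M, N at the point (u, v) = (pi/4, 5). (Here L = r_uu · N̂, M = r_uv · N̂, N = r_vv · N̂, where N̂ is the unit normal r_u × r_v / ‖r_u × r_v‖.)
L = -7;  M = 0;  N = 0

Compute the unit normal N̂(u, v) = (cos(u), sin(u), 0), and the second partials r_uu, r_uv, r_vv. Take dot products:
  L(u, v) = r_uu · N̂ = -7,
  M(u, v) = r_uv · N̂ = 0,
  N(u, v) = r_vv · N̂ = 0.
Evaluating at (u, v) = (pi/4, 5):
  L = -7, M = 0, N = 0.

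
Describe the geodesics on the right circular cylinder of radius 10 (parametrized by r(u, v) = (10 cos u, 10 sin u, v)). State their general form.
The cylinder is flat (K = 0) and locally isometric to the plane via the development (u, v) ↦ (10 u, v). Geodesics are the pre-images of straight lines: circles (v constant), vertical lines (u constant), and helices (v = c · u + d) for constants c, d.

A right cylinder has E = 10², F = 0, G = 1, so EG − F² = 10², and L = −10, M = N = 0, giving K = (LN − M²)/(EG − F²) = 0 everywhere. A flat surface is locally isometric to the Euclidean plane via the map (u, v) ↦ (10 u, v). Straight lines in the (x̃, ỹ) plane pull back to: (a) horizontal circles (v = const), (b) vertical generators (u = const), and (c) helices (10 u tan θ = v, i.e. v = c · u + d).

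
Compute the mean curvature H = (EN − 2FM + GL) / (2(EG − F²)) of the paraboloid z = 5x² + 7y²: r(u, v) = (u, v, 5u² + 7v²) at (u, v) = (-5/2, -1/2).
H = 1544*sqrt(3)/10125

With E = 100*u^2 + 1, F = 140*u*v, G = 196*v^2 + 1, L = 10/sqrt(100*u^2 + 196*v^2 + 1), M = 0, N = 14/sqrt(100*u^2 + 196*v^2 + 1), assemble
  H = (EN − 2FM + GL) / (2(EG − F²)) = 4*(175*u^2 + 245*v^2 + 3)/(100*u^2 + 196*v^2 + 1)^(3/2).
At (u, v) = (-5/2, -1/2): H = 1544*sqrt(3)/10125.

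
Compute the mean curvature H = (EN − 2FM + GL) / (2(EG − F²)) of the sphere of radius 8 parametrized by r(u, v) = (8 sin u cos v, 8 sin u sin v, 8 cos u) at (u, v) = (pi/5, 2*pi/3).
H = -1/8

With E = 64, F = 0, G = 64*sin(u)^2, L = -8*sin(u)/Abs(sin(u)), M = 0, N = -8*sin(u)^3/Abs(sin(u)), assemble
  H = (EN − 2FM + GL) / (2(EG − F²)) = -sin(u)/(8*Abs(sin(u))).
At (u, v) = (pi/5, 2*pi/3): H = -1/8.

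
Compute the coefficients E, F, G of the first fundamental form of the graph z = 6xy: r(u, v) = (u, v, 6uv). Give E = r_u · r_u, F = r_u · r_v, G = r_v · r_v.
E = 36*v^2 + 1;  F = 36*u*v;  G = 36*u^2 + 1

Compute partials: r_u = (1, 0, 6*v), r_v = (0, 1, 6*u). Then
  E = r_u · r_u = 36*v^2 + 1,
  F = r_u · r_v = 36*u*v,
  G = r_v · r_v = 36*u^2 + 1.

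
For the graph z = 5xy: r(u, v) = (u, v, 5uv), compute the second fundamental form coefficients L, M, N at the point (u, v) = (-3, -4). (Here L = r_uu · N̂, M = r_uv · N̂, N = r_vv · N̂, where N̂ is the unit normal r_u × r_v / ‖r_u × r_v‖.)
L = 0;  M = 5*sqrt(626)/626;  N = 0

Compute the unit normal N̂(u, v) = (-5*v/sqrt(25*u^2 + 25*v^2 + 1), -5*u/sqrt(25*u^2 + 25*v^2 + 1), 1/sqrt(25*u^2 + 25*v^2 + 1)), and the second partials r_uu, r_uv, r_vv. Take dot products:
  L(u, v) = r_uu · N̂ = 0,
  M(u, v) = r_uv · N̂ = 5/sqrt(25*u^2 + 25*v^2 + 1),
  N(u, v) = r_vv · N̂ = 0.
Evaluating at (u, v) = (-3, -4):
  L = 0, M = 5*sqrt(626)/626, N = 0.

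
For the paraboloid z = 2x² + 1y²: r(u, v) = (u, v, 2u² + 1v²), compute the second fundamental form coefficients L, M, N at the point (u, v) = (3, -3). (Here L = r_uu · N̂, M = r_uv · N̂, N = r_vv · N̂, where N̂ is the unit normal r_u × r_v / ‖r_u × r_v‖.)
L = 4*sqrt(181)/181;  M = 0;  N = 2*sqrt(181)/181

Compute the unit normal N̂(u, v) = (-4*u/sqrt(16*u^2 + 4*v^2 + 1), -2*v/sqrt(16*u^2 + 4*v^2 + 1), 1/sqrt(16*u^2 + 4*v^2 + 1)), and the second partials r_uu, r_uv, r_vv. Take dot products:
  L(u, v) = r_uu · N̂ = 4/sqrt(16*u^2 + 4*v^2 + 1),
  M(u, v) = r_uv · N̂ = 0,
  N(u, v) = r_vv · N̂ = 2/sqrt(16*u^2 + 4*v^2 + 1).
Evaluating at (u, v) = (3, -3):
  L = 4*sqrt(181)/181, M = 0, N = 2*sqrt(181)/181.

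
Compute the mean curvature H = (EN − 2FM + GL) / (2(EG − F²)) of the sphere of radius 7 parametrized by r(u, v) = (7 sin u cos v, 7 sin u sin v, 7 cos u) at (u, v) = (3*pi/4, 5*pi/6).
H = -1/7

With E = 49, F = 0, G = 49*sin(u)^2, L = -7*sin(u)/Abs(sin(u)), M = 0, N = -7*sin(u)^3/Abs(sin(u)), assemble
  H = (EN − 2FM + GL) / (2(EG − F²)) = -sin(u)/(7*Abs(sin(u))).
At (u, v) = (3*pi/4, 5*pi/6): H = -1/7.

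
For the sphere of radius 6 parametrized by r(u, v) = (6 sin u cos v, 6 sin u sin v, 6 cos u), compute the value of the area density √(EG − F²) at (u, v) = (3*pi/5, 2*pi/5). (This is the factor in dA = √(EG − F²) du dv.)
√(EG − F²)|_{(3*pi/5, 2*pi/5)} = 9*sqrt(2*sqrt(5) + 10)

E = 36, F = 0, G = 36*sin(u)^2, so EG − F² = 1296*sin(u)^2. Taking the positive square root: √(EG − F²) = 36*Abs(sin(u)). At (u, v) = (3*pi/5, 2*pi/5): 9*sqrt(2*sqrt(5) + 10).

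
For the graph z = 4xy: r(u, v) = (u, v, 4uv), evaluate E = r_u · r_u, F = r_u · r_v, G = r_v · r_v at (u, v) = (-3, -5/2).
E = 101;  F = 120;  G = 145

Partials: r_u = (1, 0, 4*v), r_v = (0, 1, 4*u). As functions of (u, v):
  E = r_u · r_u = 16*v^2 + 1,
  F = r_u · r_v = 16*u*v,
  G = r_v · r_v = 16*u^2 + 1.
Evaluating at (u, v) = (-3, -5/2): E = 101, F = 120, G = 145.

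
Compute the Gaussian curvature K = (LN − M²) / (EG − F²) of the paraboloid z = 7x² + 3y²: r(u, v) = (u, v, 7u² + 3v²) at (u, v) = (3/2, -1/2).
K = 84/203401

Coefficients of the first fundamental form: E = 196*u^2 + 1, F = 84*u*v, G = 36*v^2 + 1.
Coefficients of the second fundamental form: L = 14/sqrt(196*u^2 + 36*v^2 + 1), M = 0, N = 6/sqrt(196*u^2 + 36*v^2 + 1).
Assemble K = (LN − M²)/(EG − F²) = 84/(38416*u^4 + 14112*u^2*v^2 + 392*u^2 + 1296*v^4 + 72*v^2 + 1). At (u, v) = (3/2, -1/2): K = 84/203401.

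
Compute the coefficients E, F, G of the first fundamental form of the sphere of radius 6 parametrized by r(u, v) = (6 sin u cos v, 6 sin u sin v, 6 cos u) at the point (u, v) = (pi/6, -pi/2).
E = 36;  F = 0;  G = 9

Partials: r_u = (6*cos(u)*cos(v), 6*sin(v)*cos(u), -6*sin(u)), r_v = (-6*sin(u)*sin(v), 6*sin(u)*cos(v), 0). As functions of (u, v):
  E = r_u · r_u = 36,
  F = r_u · r_v = 0,
  G = r_v · r_v = 36*sin(u)^2.
Evaluating at (u, v) = (pi/6, -pi/2): E = 36, F = 0, G = 9.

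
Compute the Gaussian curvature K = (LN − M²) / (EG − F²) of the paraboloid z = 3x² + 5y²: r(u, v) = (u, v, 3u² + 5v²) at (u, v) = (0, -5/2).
K = 15/97969

Coefficients of the first fundamental form: E = 36*u^2 + 1, F = 60*u*v, G = 100*v^2 + 1.
Coefficients of the second fundamental form: L = 6/sqrt(36*u^2 + 100*v^2 + 1), M = 0, N = 10/sqrt(36*u^2 + 100*v^2 + 1).
Assemble K = (LN − M²)/(EG − F²) = 60/(1296*u^4 + 7200*u^2*v^2 + 72*u^2 + 10000*v^4 + 200*v^2 + 1). At (u, v) = (0, -5/2): K = 15/97969.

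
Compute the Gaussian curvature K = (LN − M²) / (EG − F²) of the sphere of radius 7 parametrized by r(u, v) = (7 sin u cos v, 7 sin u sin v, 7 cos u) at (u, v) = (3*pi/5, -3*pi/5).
K = 1/49

Coefficients of the first fundamental form: E = 49, F = 0, G = 49*sin(u)^2.
Coefficients of the second fundamental form: L = -7*sin(u)/Abs(sin(u)), M = 0, N = -7*sin(u)^3/Abs(sin(u)).
Assemble K = (LN − M²)/(EG − F²) = 1/49. At (u, v) = (3*pi/5, -3*pi/5): K = 1/49.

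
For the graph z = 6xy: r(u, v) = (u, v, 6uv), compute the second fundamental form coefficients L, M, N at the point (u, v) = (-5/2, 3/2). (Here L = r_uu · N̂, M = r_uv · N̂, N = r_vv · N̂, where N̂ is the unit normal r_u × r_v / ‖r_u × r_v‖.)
L = 0;  M = 6*sqrt(307)/307;  N = 0

Compute the unit normal N̂(u, v) = (-6*v/sqrt(36*u^2 + 36*v^2 + 1), -6*u/sqrt(36*u^2 + 36*v^2 + 1), 1/sqrt(36*u^2 + 36*v^2 + 1)), and the second partials r_uu, r_uv, r_vv. Take dot products:
  L(u, v) = r_uu · N̂ = 0,
  M(u, v) = r_uv · N̂ = 6/sqrt(36*u^2 + 36*v^2 + 1),
  N(u, v) = r_vv · N̂ = 0.
Evaluating at (u, v) = (-5/2, 3/2):
  L = 0, M = 6*sqrt(307)/307, N = 0.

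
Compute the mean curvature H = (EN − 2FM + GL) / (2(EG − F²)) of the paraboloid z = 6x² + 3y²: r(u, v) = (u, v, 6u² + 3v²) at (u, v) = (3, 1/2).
H = 3951*sqrt(1306)/1705636

With E = 144*u^2 + 1, F = 72*u*v, G = 36*v^2 + 1, L = 12/sqrt(144*u^2 + 36*v^2 + 1), M = 0, N = 6/sqrt(144*u^2 + 36*v^2 + 1), assemble
  H = (EN − 2FM + GL) / (2(EG − F²)) = 9*(48*u^2 + 24*v^2 + 1)/(144*u^2 + 36*v^2 + 1)^(3/2).
At (u, v) = (3, 1/2): H = 3951*sqrt(1306)/1705636.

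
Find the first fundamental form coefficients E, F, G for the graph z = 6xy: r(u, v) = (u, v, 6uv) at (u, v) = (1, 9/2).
E = 730;  F = 162;  G = 37

Partials: r_u = (1, 0, 6*v), r_v = (0, 1, 6*u). As functions of (u, v):
  E = r_u · r_u = 36*v^2 + 1,
  F = r_u · r_v = 36*u*v,
  G = r_v · r_v = 36*u^2 + 1.
Evaluating at (u, v) = (1, 9/2): E = 730, F = 162, G = 37.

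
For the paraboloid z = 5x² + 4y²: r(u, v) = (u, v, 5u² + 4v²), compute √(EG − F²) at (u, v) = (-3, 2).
√(EG − F²)|_{(-3, 2)} = sqrt(1157)

E = 100*u^2 + 1, F = 80*u*v, G = 64*v^2 + 1; EG − F² = 100*u^2 + 64*v^2 + 1; √(EG − F²) = sqrt(100*u^2 + 64*v^2 + 1). At the given point: sqrt(1157).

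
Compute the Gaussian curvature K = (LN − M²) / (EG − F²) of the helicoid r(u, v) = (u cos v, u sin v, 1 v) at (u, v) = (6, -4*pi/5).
K = -1/1369

Coefficients of the first fundamental form: E = 1, F = 0, G = u^2 + 1.
Coefficients of the second fundamental form: L = 0, M = -1/sqrt(u^2 + 1), N = 0.
Assemble K = (LN − M²)/(EG − F²) = -1/(u^2 + 1)^2. At (u, v) = (6, -4*pi/5): K = -1/1369.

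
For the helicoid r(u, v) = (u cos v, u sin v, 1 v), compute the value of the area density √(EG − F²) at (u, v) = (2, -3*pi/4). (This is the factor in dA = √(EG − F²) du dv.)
√(EG − F²)|_{(2, -3*pi/4)} = sqrt(5)

E = 1, F = 0, G = u^2 + 1, so EG − F² = u^2 + 1. Taking the positive square root: √(EG − F²) = sqrt(u^2 + 1). At (u, v) = (2, -3*pi/4): sqrt(5).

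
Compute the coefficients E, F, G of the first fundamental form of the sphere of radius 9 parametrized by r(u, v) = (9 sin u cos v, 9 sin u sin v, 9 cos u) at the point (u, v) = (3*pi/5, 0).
E = 81;  F = 0;  G = 81*sqrt(5)/8 + 405/8

Partials: r_u = (9*cos(u)*cos(v), 9*sin(v)*cos(u), -9*sin(u)), r_v = (-9*sin(u)*sin(v), 9*sin(u)*cos(v), 0). As functions of (u, v):
  E = r_u · r_u = 81,
  F = r_u · r_v = 0,
  G = r_v · r_v = 81*sin(u)^2.
Evaluating at (u, v) = (3*pi/5, 0): E = 81, F = 0, G = 81*sqrt(5)/8 + 405/8.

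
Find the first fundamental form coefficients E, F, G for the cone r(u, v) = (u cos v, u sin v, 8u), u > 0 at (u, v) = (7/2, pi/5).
E = 65;  F = 0;  G = 49/4

Partials: r_u = (cos(v), sin(v), 8), r_v = (-u*sin(v), u*cos(v), 0). As functions of (u, v):
  E = r_u · r_u = 65,
  F = r_u · r_v = 0,
  G = r_v · r_v = u^2.
Evaluating at (u, v) = (7/2, pi/5): E = 65, F = 0, G = 49/4.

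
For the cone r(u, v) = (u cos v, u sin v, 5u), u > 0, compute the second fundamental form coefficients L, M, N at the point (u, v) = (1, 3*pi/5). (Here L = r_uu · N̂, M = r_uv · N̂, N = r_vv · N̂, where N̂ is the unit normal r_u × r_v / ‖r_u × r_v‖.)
L = 0;  M = 0;  N = 5*sqrt(26)/26

Compute the unit normal N̂(u, v) = (-5*sqrt(26)*u*cos(v)/(26*Abs(u)), -5*sqrt(26)*u*sin(v)/(26*Abs(u)), sqrt(26)*u/(26*Abs(u))), and the second partials r_uu, r_uv, r_vv. Take dot products:
  L(u, v) = r_uu · N̂ = 0,
  M(u, v) = r_uv · N̂ = 0,
  N(u, v) = r_vv · N̂ = 5*sqrt(26)*u^2/(26*Abs(u)).
Evaluating at (u, v) = (1, 3*pi/5):
  L = 0, M = 0, N = 5*sqrt(26)/26.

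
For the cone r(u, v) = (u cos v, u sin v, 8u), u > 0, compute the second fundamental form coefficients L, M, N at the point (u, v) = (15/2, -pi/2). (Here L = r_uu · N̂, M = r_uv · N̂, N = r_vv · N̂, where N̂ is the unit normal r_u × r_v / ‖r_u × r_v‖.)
L = 0;  M = 0;  N = 12*sqrt(65)/13

Compute the unit normal N̂(u, v) = (-8*sqrt(65)*u*cos(v)/(65*Abs(u)), -8*sqrt(65)*u*sin(v)/(65*Abs(u)), sqrt(65)*u/(65*Abs(u))), and the second partials r_uu, r_uv, r_vv. Take dot products:
  L(u, v) = r_uu · N̂ = 0,
  M(u, v) = r_uv · N̂ = 0,
  N(u, v) = r_vv · N̂ = 8*sqrt(65)*u^2/(65*Abs(u)).
Evaluating at (u, v) = (15/2, -pi/2):
  L = 0, M = 0, N = 12*sqrt(65)/13.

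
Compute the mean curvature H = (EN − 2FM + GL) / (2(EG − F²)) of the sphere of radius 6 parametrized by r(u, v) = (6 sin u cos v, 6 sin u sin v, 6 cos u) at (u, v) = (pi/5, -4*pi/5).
H = -1/6

With E = 36, F = 0, G = 36*sin(u)^2, L = -6*sin(u)/Abs(sin(u)), M = 0, N = -6*sin(u)^3/Abs(sin(u)), assemble
  H = (EN − 2FM + GL) / (2(EG − F²)) = -sin(u)/(6*Abs(sin(u))).
At (u, v) = (pi/5, -4*pi/5): H = -1/6.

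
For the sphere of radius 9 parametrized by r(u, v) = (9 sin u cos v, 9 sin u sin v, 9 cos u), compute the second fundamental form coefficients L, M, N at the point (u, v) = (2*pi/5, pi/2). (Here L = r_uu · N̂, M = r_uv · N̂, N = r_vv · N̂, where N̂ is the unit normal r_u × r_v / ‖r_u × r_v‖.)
L = -9;  M = 0;  N = -45/8 - 9*sqrt(5)/8

Compute the unit normal N̂(u, v) = (sin(u)^2*cos(v)/Abs(sin(u)), sin(u)^2*sin(v)/Abs(sin(u)), sin(2*u)/(2*Abs(sin(u)))), and the second partials r_uu, r_uv, r_vv. Take dot products:
  L(u, v) = r_uu · N̂ = -9*sin(u)/Abs(sin(u)),
  M(u, v) = r_uv · N̂ = 0,
  N(u, v) = r_vv · N̂ = -9*sin(u)^3/Abs(sin(u)).
Evaluating at (u, v) = (2*pi/5, pi/2):
  L = -9, M = 0, N = -45/8 - 9*sqrt(5)/8.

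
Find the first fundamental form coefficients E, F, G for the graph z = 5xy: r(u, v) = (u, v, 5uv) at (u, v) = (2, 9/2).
E = 2029/4;  F = 225;  G = 101

Partials: r_u = (1, 0, 5*v), r_v = (0, 1, 5*u). As functions of (u, v):
  E = r_u · r_u = 25*v^2 + 1,
  F = r_u · r_v = 25*u*v,
  G = r_v · r_v = 25*u^2 + 1.
Evaluating at (u, v) = (2, 9/2): E = 2029/4, F = 225, G = 101.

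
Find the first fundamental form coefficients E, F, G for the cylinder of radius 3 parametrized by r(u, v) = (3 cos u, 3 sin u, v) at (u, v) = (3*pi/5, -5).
E = 9;  F = 0;  G = 1

Partials: r_u = (-3*sin(u), 3*cos(u), 0), r_v = (0, 0, 1). As functions of (u, v):
  E = r_u · r_u = 9,
  F = r_u · r_v = 0,
  G = r_v · r_v = 1.
Evaluating at (u, v) = (3*pi/5, -5): E = 9, F = 0, G = 1.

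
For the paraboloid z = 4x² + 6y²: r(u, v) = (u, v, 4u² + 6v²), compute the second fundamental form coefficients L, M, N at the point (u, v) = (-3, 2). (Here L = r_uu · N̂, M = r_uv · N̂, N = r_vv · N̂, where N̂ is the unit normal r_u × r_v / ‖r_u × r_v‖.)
L = 8*sqrt(1153)/1153;  M = 0;  N = 12*sqrt(1153)/1153

Compute the unit normal N̂(u, v) = (-8*u/sqrt(64*u^2 + 144*v^2 + 1), -12*v/sqrt(64*u^2 + 144*v^2 + 1), 1/sqrt(64*u^2 + 144*v^2 + 1)), and the second partials r_uu, r_uv, r_vv. Take dot products:
  L(u, v) = r_uu · N̂ = 8/sqrt(64*u^2 + 144*v^2 + 1),
  M(u, v) = r_uv · N̂ = 0,
  N(u, v) = r_vv · N̂ = 12/sqrt(64*u^2 + 144*v^2 + 1).
Evaluating at (u, v) = (-3, 2):
  L = 8*sqrt(1153)/1153, M = 0, N = 12*sqrt(1153)/1153.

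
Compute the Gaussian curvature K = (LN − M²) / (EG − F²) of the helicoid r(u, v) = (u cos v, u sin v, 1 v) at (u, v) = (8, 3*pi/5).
K = -1/4225

Coefficients of the first fundamental form: E = 1, F = 0, G = u^2 + 1.
Coefficients of the second fundamental form: L = 0, M = -1/sqrt(u^2 + 1), N = 0.
Assemble K = (LN − M²)/(EG − F²) = -1/(u^2 + 1)^2. At (u, v) = (8, 3*pi/5): K = -1/4225.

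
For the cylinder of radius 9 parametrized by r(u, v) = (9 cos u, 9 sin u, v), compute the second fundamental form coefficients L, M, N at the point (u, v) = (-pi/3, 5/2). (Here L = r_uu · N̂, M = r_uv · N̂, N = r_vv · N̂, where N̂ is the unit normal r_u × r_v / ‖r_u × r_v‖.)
L = -9;  M = 0;  N = 0

Compute the unit normal N̂(u, v) = (cos(u), sin(u), 0), and the second partials r_uu, r_uv, r_vv. Take dot products:
  L(u, v) = r_uu · N̂ = -9,
  M(u, v) = r_uv · N̂ = 0,
  N(u, v) = r_vv · N̂ = 0.
Evaluating at (u, v) = (-pi/3, 5/2):
  L = -9, M = 0, N = 0.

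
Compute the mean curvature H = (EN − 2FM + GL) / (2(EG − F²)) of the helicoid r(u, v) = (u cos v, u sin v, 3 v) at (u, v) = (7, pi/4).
H = 0

With E = 1, F = 0, G = u^2 + 9, L = 0, M = -3/sqrt(u^2 + 9), N = 0, assemble
  H = (EN − 2FM + GL) / (2(EG − F²)) = 0.
At (u, v) = (7, pi/4): H = 0.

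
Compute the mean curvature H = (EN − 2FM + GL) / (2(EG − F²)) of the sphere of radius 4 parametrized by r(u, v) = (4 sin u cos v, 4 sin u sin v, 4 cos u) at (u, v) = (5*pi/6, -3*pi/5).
H = -1/4

With E = 16, F = 0, G = 16*sin(u)^2, L = -4*sin(u)/Abs(sin(u)), M = 0, N = -4*sin(u)^3/Abs(sin(u)), assemble
  H = (EN − 2FM + GL) / (2(EG − F²)) = -sin(u)/(4*Abs(sin(u))).
At (u, v) = (5*pi/6, -3*pi/5): H = -1/4.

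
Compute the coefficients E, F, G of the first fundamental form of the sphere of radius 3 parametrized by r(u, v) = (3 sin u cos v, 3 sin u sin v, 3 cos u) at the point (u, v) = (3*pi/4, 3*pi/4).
E = 9;  F = 0;  G = 9/2

Partials: r_u = (3*cos(u)*cos(v), 3*sin(v)*cos(u), -3*sin(u)), r_v = (-3*sin(u)*sin(v), 3*sin(u)*cos(v), 0). As functions of (u, v):
  E = r_u · r_u = 9,
  F = r_u · r_v = 0,
  G = r_v · r_v = 9*sin(u)^2.
Evaluating at (u, v) = (3*pi/4, 3*pi/4): E = 9, F = 0, G = 9/2.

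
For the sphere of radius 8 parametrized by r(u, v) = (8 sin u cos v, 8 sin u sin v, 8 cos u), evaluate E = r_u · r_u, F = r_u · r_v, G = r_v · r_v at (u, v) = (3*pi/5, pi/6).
E = 64;  F = 0;  G = 8*sqrt(5) + 40

Partials: r_u = (8*cos(u)*cos(v), 8*sin(v)*cos(u), -8*sin(u)), r_v = (-8*sin(u)*sin(v), 8*sin(u)*cos(v), 0). As functions of (u, v):
  E = r_u · r_u = 64,
  F = r_u · r_v = 0,
  G = r_v · r_v = 64*sin(u)^2.
Evaluating at (u, v) = (3*pi/5, pi/6): E = 64, F = 0, G = 8*sqrt(5) + 40.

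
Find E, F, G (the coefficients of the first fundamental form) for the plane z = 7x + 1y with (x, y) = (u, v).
E = 50;  F = 7;  G = 2

Compute partials: r_u = (1, 0, 7), r_v = (0, 1, 1). Then
  E = r_u · r_u = 50,
  F = r_u · r_v = 7,
  G = r_v · r_v = 2.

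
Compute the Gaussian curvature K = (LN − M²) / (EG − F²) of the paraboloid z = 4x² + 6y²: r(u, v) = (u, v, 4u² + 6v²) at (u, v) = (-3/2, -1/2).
K = 96/32761

Coefficients of the first fundamental form: E = 64*u^2 + 1, F = 96*u*v, G = 144*v^2 + 1.
Coefficients of the second fundamental form: L = 8/sqrt(64*u^2 + 144*v^2 + 1), M = 0, N = 12/sqrt(64*u^2 + 144*v^2 + 1).
Assemble K = (LN − M²)/(EG − F²) = 96/(4096*u^4 + 18432*u^2*v^2 + 128*u^2 + 20736*v^4 + 288*v^2 + 1). At (u, v) = (-3/2, -1/2): K = 96/32761.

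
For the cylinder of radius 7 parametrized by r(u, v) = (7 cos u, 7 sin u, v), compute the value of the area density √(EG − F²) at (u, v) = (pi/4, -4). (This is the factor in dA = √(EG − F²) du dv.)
√(EG − F²)|_{(pi/4, -4)} = 7

E = 49, F = 0, G = 1, so EG − F² = 49. Taking the positive square root: √(EG − F²) = 7. At (u, v) = (pi/4, -4): 7.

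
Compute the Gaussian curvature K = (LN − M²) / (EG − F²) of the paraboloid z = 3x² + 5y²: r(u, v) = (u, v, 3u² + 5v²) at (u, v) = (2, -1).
K = 12/12005

Coefficients of the first fundamental form: E = 36*u^2 + 1, F = 60*u*v, G = 100*v^2 + 1.
Coefficients of the second fundamental form: L = 6/sqrt(36*u^2 + 100*v^2 + 1), M = 0, N = 10/sqrt(36*u^2 + 100*v^2 + 1).
Assemble K = (LN − M²)/(EG − F²) = 60/(1296*u^4 + 7200*u^2*v^2 + 72*u^2 + 10000*v^4 + 200*v^2 + 1). At (u, v) = (2, -1): K = 12/12005.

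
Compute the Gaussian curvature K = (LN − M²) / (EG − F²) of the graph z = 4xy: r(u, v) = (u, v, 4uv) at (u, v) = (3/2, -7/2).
K = -16/54289

Coefficients of the first fundamental form: E = 16*v^2 + 1, F = 16*u*v, G = 16*u^2 + 1.
Coefficients of the second fundamental form: L = 0, M = 4/sqrt(16*u^2 + 16*v^2 + 1), N = 0.
Assemble K = (LN − M²)/(EG − F²) = -16/(256*u^4 + 512*u^2*v^2 + 32*u^2 + 256*v^4 + 32*v^2 + 1). At (u, v) = (3/2, -7/2): K = -16/54289.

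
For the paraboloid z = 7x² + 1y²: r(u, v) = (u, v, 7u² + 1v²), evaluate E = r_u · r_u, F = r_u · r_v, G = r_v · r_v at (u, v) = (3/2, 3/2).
E = 442;  F = 63;  G = 10

Partials: r_u = (1, 0, 14*u), r_v = (0, 1, 2*v). As functions of (u, v):
  E = r_u · r_u = 196*u^2 + 1,
  F = r_u · r_v = 28*u*v,
  G = r_v · r_v = 4*v^2 + 1.
Evaluating at (u, v) = (3/2, 3/2): E = 442, F = 63, G = 10.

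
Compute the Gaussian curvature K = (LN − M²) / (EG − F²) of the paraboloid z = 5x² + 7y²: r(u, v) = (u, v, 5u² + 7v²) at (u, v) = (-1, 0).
K = 140/10201

Coefficients of the first fundamental form: E = 100*u^2 + 1, F = 140*u*v, G = 196*v^2 + 1.
Coefficients of the second fundamental form: L = 10/sqrt(100*u^2 + 196*v^2 + 1), M = 0, N = 14/sqrt(100*u^2 + 196*v^2 + 1).
Assemble K = (LN − M²)/(EG − F²) = 140/(10000*u^4 + 39200*u^2*v^2 + 200*u^2 + 38416*v^4 + 392*v^2 + 1). At (u, v) = (-1, 0): K = 140/10201.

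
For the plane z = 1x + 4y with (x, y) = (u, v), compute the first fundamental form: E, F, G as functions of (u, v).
E = 2;  F = 4;  G = 17

Compute partials: r_u = (1, 0, 1), r_v = (0, 1, 4). Then
  E = r_u · r_u = 2,
  F = r_u · r_v = 4,
  G = r_v · r_v = 17.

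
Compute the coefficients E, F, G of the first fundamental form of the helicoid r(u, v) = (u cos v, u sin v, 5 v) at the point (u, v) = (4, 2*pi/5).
E = 1;  F = 0;  G = 41

Partials: r_u = (cos(v), sin(v), 0), r_v = (-u*sin(v), u*cos(v), 5). As functions of (u, v):
  E = r_u · r_u = 1,
  F = r_u · r_v = 0,
  G = r_v · r_v = u^2 + 25.
Evaluating at (u, v) = (4, 2*pi/5): E = 1, F = 0, G = 41.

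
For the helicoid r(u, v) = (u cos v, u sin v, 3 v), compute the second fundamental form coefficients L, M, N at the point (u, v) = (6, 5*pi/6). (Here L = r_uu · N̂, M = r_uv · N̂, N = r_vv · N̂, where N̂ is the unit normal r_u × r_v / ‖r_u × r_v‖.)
L = 0;  M = -sqrt(5)/5;  N = 0

Compute the unit normal N̂(u, v) = (3*sin(v)/sqrt(u^2 + 9), -3*cos(v)/sqrt(u^2 + 9), u/sqrt(u^2 + 9)), and the second partials r_uu, r_uv, r_vv. Take dot products:
  L(u, v) = r_uu · N̂ = 0,
  M(u, v) = r_uv · N̂ = -3/sqrt(u^2 + 9),
  N(u, v) = r_vv · N̂ = 0.
Evaluating at (u, v) = (6, 5*pi/6):
  L = 0, M = -sqrt(5)/5, N = 0.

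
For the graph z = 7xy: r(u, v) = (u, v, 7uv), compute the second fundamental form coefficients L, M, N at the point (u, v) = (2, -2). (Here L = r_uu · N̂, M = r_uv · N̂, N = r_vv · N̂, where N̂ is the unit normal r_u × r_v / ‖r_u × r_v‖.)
L = 0;  M = 7*sqrt(393)/393;  N = 0

Compute the unit normal N̂(u, v) = (-7*v/sqrt(49*u^2 + 49*v^2 + 1), -7*u/sqrt(49*u^2 + 49*v^2 + 1), 1/sqrt(49*u^2 + 49*v^2 + 1)), and the second partials r_uu, r_uv, r_vv. Take dot products:
  L(u, v) = r_uu · N̂ = 0,
  M(u, v) = r_uv · N̂ = 7/sqrt(49*u^2 + 49*v^2 + 1),
  N(u, v) = r_vv · N̂ = 0.
Evaluating at (u, v) = (2, -2):
  L = 0, M = 7*sqrt(393)/393, N = 0.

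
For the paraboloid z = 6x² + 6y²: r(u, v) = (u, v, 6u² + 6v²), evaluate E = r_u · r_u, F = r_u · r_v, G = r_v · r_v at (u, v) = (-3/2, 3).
E = 325;  F = -648;  G = 1297

Partials: r_u = (1, 0, 12*u), r_v = (0, 1, 12*v). As functions of (u, v):
  E = r_u · r_u = 144*u^2 + 1,
  F = r_u · r_v = 144*u*v,
  G = r_v · r_v = 144*v^2 + 1.
Evaluating at (u, v) = (-3/2, 3): E = 325, F = -648, G = 1297.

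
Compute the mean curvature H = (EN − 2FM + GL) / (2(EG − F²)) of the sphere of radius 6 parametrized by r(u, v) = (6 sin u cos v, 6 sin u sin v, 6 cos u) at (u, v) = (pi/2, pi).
H = -1/6

With E = 36, F = 0, G = 36*sin(u)^2, L = -6*sin(u)/Abs(sin(u)), M = 0, N = -6*sin(u)^3/Abs(sin(u)), assemble
  H = (EN − 2FM + GL) / (2(EG − F²)) = -sin(u)/(6*Abs(sin(u))).
At (u, v) = (pi/2, pi): H = -1/6.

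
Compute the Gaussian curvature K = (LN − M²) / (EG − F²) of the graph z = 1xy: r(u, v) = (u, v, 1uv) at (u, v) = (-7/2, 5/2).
K = -4/1521

Coefficients of the first fundamental form: E = v^2 + 1, F = u*v, G = u^2 + 1.
Coefficients of the second fundamental form: L = 0, M = 1/sqrt(u^2 + v^2 + 1), N = 0.
Assemble K = (LN − M²)/(EG − F²) = 1/((u^2*v^2 - (u^2 + 1)*(v^2 + 1))*(u^2 + v^2 + 1)). At (u, v) = (-7/2, 5/2): K = -4/1521.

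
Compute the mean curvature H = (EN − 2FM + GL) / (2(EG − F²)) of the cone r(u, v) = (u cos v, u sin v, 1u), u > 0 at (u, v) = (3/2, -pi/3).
H = sqrt(2)/6

With E = 2, F = 0, G = u^2, L = 0, M = 0, N = sqrt(2)*u^2/(2*Abs(u)), assemble
  H = (EN − 2FM + GL) / (2(EG − F²)) = sqrt(2)/(4*Abs(u)).
At (u, v) = (3/2, -pi/3): H = sqrt(2)/6.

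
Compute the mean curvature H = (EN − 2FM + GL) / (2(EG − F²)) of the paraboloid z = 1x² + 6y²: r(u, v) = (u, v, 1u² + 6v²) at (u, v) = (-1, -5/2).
H = 931*sqrt(905)/819025

With E = 4*u^2 + 1, F = 24*u*v, G = 144*v^2 + 1, L = 2/sqrt(4*u^2 + 144*v^2 + 1), M = 0, N = 12/sqrt(4*u^2 + 144*v^2 + 1), assemble
  H = (EN − 2FM + GL) / (2(EG − F²)) = (24*u^2 + 144*v^2 + 7)/(4*u^2 + 144*v^2 + 1)^(3/2).
At (u, v) = (-1, -5/2): H = 931*sqrt(905)/819025.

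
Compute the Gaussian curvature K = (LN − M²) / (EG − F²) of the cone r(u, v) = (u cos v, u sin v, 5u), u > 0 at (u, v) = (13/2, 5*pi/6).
K = 0

Coefficients of the first fundamental form: E = 26, F = 0, G = u^2.
Coefficients of the second fundamental form: L = 0, M = 0, N = 5*sqrt(26)*u^2/(26*Abs(u)).
Assemble K = (LN − M²)/(EG − F²) = 0. At (u, v) = (13/2, 5*pi/6): K = 0.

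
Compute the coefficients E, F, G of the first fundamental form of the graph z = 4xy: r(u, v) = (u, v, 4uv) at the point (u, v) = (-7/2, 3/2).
E = 37;  F = -84;  G = 197

Partials: r_u = (1, 0, 4*v), r_v = (0, 1, 4*u). As functions of (u, v):
  E = r_u · r_u = 16*v^2 + 1,
  F = r_u · r_v = 16*u*v,
  G = r_v · r_v = 16*u^2 + 1.
Evaluating at (u, v) = (-7/2, 3/2): E = 37, F = -84, G = 197.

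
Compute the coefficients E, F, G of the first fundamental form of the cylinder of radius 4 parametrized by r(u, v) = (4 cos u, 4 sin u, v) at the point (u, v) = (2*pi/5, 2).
E = 16;  F = 0;  G = 1

Partials: r_u = (-4*sin(u), 4*cos(u), 0), r_v = (0, 0, 1). As functions of (u, v):
  E = r_u · r_u = 16,
  F = r_u · r_v = 0,
  G = r_v · r_v = 1.
Evaluating at (u, v) = (2*pi/5, 2): E = 16, F = 0, G = 1.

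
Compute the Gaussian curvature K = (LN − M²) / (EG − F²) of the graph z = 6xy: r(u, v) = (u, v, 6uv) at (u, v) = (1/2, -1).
K = -9/529

Coefficients of the first fundamental form: E = 36*v^2 + 1, F = 36*u*v, G = 36*u^2 + 1.
Coefficients of the second fundamental form: L = 0, M = 6/sqrt(36*u^2 + 36*v^2 + 1), N = 0.
Assemble K = (LN − M²)/(EG − F²) = -36/(1296*u^4 + 2592*u^2*v^2 + 72*u^2 + 1296*v^4 + 72*v^2 + 1). At (u, v) = (1/2, -1): K = -9/529.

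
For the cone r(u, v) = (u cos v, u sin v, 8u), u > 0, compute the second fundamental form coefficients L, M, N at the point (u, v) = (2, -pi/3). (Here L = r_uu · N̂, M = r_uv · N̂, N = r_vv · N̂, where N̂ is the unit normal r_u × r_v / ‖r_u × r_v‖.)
L = 0;  M = 0;  N = 16*sqrt(65)/65

Compute the unit normal N̂(u, v) = (-8*sqrt(65)*u*cos(v)/(65*Abs(u)), -8*sqrt(65)*u*sin(v)/(65*Abs(u)), sqrt(65)*u/(65*Abs(u))), and the second partials r_uu, r_uv, r_vv. Take dot products:
  L(u, v) = r_uu · N̂ = 0,
  M(u, v) = r_uv · N̂ = 0,
  N(u, v) = r_vv · N̂ = 8*sqrt(65)*u^2/(65*Abs(u)).
Evaluating at (u, v) = (2, -pi/3):
  L = 0, M = 0, N = 16*sqrt(65)/65.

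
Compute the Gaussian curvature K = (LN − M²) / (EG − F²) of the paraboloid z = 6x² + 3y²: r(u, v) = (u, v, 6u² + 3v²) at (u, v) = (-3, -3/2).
K = 18/474721

Coefficients of the first fundamental form: E = 144*u^2 + 1, F = 72*u*v, G = 36*v^2 + 1.
Coefficients of the second fundamental form: L = 12/sqrt(144*u^2 + 36*v^2 + 1), M = 0, N = 6/sqrt(144*u^2 + 36*v^2 + 1).
Assemble K = (LN − M²)/(EG − F²) = 72/(20736*u^4 + 10368*u^2*v^2 + 288*u^2 + 1296*v^4 + 72*v^2 + 1). At (u, v) = (-3, -3/2): K = 18/474721.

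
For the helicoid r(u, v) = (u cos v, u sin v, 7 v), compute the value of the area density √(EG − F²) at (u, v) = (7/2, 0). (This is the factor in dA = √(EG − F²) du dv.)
√(EG − F²)|_{(7/2, 0)} = 7*sqrt(5)/2

E = 1, F = 0, G = u^2 + 49, so EG − F² = u^2 + 49. Taking the positive square root: √(EG − F²) = sqrt(u^2 + 49). At (u, v) = (7/2, 0): 7*sqrt(5)/2.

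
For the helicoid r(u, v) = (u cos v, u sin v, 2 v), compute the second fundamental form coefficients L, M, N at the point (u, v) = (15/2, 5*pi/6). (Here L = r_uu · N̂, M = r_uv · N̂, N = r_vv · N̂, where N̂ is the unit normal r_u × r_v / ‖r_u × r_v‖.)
L = 0;  M = -4*sqrt(241)/241;  N = 0

Compute the unit normal N̂(u, v) = (2*sin(v)/sqrt(u^2 + 4), -2*cos(v)/sqrt(u^2 + 4), u/sqrt(u^2 + 4)), and the second partials r_uu, r_uv, r_vv. Take dot products:
  L(u, v) = r_uu · N̂ = 0,
  M(u, v) = r_uv · N̂ = -2/sqrt(u^2 + 4),
  N(u, v) = r_vv · N̂ = 0.
Evaluating at (u, v) = (15/2, 5*pi/6):
  L = 0, M = -4*sqrt(241)/241, N = 0.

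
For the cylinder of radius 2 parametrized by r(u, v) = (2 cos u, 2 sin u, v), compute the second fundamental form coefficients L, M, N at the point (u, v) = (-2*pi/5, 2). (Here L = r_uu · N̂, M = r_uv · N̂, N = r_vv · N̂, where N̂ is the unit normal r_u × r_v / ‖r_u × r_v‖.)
L = -2;  M = 0;  N = 0

Compute the unit normal N̂(u, v) = (cos(u), sin(u), 0), and the second partials r_uu, r_uv, r_vv. Take dot products:
  L(u, v) = r_uu · N̂ = -2,
  M(u, v) = r_uv · N̂ = 0,
  N(u, v) = r_vv · N̂ = 0.
Evaluating at (u, v) = (-2*pi/5, 2):
  L = -2, M = 0, N = 0.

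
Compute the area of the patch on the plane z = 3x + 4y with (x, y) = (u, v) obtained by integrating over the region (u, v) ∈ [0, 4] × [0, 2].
Area = 8*sqrt(26)

Area = ∫∫ √(EG − F²) du dv with √(EG − F²) = sqrt(26). Integrating over [0, 4] × [0, 2] gives 8*sqrt(26).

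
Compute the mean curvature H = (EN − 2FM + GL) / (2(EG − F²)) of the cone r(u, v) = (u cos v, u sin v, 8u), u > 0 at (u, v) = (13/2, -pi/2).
H = 8*sqrt(65)/845

With E = 65, F = 0, G = u^2, L = 0, M = 0, N = 8*sqrt(65)*u^2/(65*Abs(u)), assemble
  H = (EN − 2FM + GL) / (2(EG − F²)) = 4*sqrt(65)/(65*Abs(u)).
At (u, v) = (13/2, -pi/2): H = 8*sqrt(65)/845.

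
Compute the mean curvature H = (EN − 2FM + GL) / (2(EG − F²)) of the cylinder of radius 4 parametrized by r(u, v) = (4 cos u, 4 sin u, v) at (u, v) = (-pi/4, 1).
H = -1/8

With E = 16, F = 0, G = 1, L = -4, M = 0, N = 0, assemble
  H = (EN − 2FM + GL) / (2(EG − F²)) = -1/8.
At (u, v) = (-pi/4, 1): H = -1/8.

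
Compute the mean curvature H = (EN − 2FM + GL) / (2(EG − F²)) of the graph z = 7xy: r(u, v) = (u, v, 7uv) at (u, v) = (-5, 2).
H = 1715*sqrt(158)/337014

With E = 49*v^2 + 1, F = 49*u*v, G = 49*u^2 + 1, L = 0, M = 7/sqrt(49*u^2 + 49*v^2 + 1), N = 0, assemble
  H = (EN − 2FM + GL) / (2(EG − F²)) = -343*u*v/(49*u^2 + 49*v^2 + 1)^(3/2).
At (u, v) = (-5, 2): H = 1715*sqrt(158)/337014.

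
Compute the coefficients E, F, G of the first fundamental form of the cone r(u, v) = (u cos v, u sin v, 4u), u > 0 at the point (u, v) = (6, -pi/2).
E = 17;  F = 0;  G = 36

Partials: r_u = (cos(v), sin(v), 4), r_v = (-u*sin(v), u*cos(v), 0). As functions of (u, v):
  E = r_u · r_u = 17,
  F = r_u · r_v = 0,
  G = r_v · r_v = u^2.
Evaluating at (u, v) = (6, -pi/2): E = 17, F = 0, G = 36.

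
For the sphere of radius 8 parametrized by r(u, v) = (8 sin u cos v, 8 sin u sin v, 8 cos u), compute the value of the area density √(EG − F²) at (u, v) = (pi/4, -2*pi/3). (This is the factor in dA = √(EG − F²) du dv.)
√(EG − F²)|_{(pi/4, -2*pi/3)} = 32*sqrt(2)

E = 64, F = 0, G = 64*sin(u)^2, so EG − F² = 4096*sin(u)^2. Taking the positive square root: √(EG − F²) = 64*Abs(sin(u)). At (u, v) = (pi/4, -2*pi/3): 32*sqrt(2).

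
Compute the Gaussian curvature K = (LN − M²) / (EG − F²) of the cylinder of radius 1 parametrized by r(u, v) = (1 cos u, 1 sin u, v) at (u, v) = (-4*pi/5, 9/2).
K = 0

Coefficients of the first fundamental form: E = 1, F = 0, G = 1.
Coefficients of the second fundamental form: L = -1, M = 0, N = 0.
Assemble K = (LN − M²)/(EG − F²) = 0. At (u, v) = (-4*pi/5, 9/2): K = 0.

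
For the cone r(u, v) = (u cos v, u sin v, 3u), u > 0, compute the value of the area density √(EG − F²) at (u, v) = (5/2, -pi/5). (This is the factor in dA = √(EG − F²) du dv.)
√(EG − F²)|_{(5/2, -pi/5)} = 5*sqrt(10)/2

E = 10, F = 0, G = u^2, so EG − F² = 10*u^2. Taking the positive square root: √(EG − F²) = sqrt(10)*Abs(u). At (u, v) = (5/2, -pi/5): 5*sqrt(10)/2.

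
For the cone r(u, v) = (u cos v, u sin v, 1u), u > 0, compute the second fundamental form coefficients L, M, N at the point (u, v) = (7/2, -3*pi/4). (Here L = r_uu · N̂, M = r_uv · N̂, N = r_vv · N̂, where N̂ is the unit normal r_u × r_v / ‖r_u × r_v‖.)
L = 0;  M = 0;  N = 7*sqrt(2)/4

Compute the unit normal N̂(u, v) = (-sqrt(2)*u*cos(v)/(2*Abs(u)), -sqrt(2)*u*sin(v)/(2*Abs(u)), sqrt(2)*u/(2*Abs(u))), and the second partials r_uu, r_uv, r_vv. Take dot products:
  L(u, v) = r_uu · N̂ = 0,
  M(u, v) = r_uv · N̂ = 0,
  N(u, v) = r_vv · N̂ = sqrt(2)*u^2/(2*Abs(u)).
Evaluating at (u, v) = (7/2, -3*pi/4):
  L = 0, M = 0, N = 7*sqrt(2)/4.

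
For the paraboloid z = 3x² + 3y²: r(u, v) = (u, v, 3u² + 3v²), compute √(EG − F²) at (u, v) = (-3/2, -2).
√(EG − F²)|_{(-3/2, -2)} = sqrt(226)

E = 36*u^2 + 1, F = 36*u*v, G = 36*v^2 + 1; EG − F² = 36*u^2 + 36*v^2 + 1; √(EG − F²) = sqrt(36*u^2 + 36*v^2 + 1). At the given point: sqrt(226).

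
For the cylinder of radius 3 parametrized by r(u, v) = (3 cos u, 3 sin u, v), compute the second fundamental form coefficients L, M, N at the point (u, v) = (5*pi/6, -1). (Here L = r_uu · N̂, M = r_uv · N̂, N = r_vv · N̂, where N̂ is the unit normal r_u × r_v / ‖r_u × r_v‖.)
L = -3;  M = 0;  N = 0

Compute the unit normal N̂(u, v) = (cos(u), sin(u), 0), and the second partials r_uu, r_uv, r_vv. Take dot products:
  L(u, v) = r_uu · N̂ = -3,
  M(u, v) = r_uv · N̂ = 0,
  N(u, v) = r_vv · N̂ = 0.
Evaluating at (u, v) = (5*pi/6, -1):
  L = -3, M = 0, N = 0.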